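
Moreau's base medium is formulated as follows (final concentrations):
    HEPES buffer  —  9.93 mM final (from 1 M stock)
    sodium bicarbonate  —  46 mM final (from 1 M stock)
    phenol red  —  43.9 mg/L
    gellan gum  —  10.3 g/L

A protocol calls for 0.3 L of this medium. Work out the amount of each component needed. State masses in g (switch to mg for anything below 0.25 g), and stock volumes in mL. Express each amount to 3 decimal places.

Scale factor relative to 1 L: 0.3.
HEPES buffer: C1V1 = C2V2 → 9.93 mM × 300 mL ÷ 1000 mM = 2.979 mL
sodium bicarbonate: V = C2·V2/C1 = 46 mM × 300 mL ÷ 1000 mM = 13.800 mL
phenol red: 43.9 mg/L × 0.3 L = 13.170 mg
gellan gum: 10.3 g/L × 0.3 L = 3.090 g

HEPES buffer 2.979 mL; sodium bicarbonate 13.800 mL; phenol red 13.170 mg; gellan gum 3.090 g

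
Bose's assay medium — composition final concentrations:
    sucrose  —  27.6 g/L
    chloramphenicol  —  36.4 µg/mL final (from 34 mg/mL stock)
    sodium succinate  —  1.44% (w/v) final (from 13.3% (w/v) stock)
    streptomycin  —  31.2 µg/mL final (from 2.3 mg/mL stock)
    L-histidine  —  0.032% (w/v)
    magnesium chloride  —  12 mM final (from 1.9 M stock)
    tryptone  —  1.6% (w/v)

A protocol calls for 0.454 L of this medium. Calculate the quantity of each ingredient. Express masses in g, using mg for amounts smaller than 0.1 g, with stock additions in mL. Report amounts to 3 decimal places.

Scale factor relative to 1 L: 0.454.
sucrose: 27.6 g/L × 0.454 L = 12.530 g
chloramphenicol: C1V1 = C2V2 → 36.4 µg/mL × 454 mL ÷ 34000 µg/mL = 0.486 mL
sodium succinate: V = C2·V2/C1 = 1.44% ÷ 13.3% × 454 mL = 49.155 mL
streptomycin: V = C2·V2/C1 = 31.2 µg/mL × 454 mL ÷ 2300 µg/mL = 6.159 mL
L-histidine: 0.032 g per 100 mL × 454 mL ÷ 100 = 0.145 g
magnesium chloride: V = C2·V2/C1 = 12 mM × 454 mL ÷ 1900 mM = 2.867 mL
tryptone: 1.6 g per 100 mL × 454 mL ÷ 100 = 7.264 g

sucrose 12.530 g; chloramphenicol 0.486 mL; sodium succinate 49.155 mL; streptomycin 6.159 mL; L-histidine 0.145 g; magnesium chloride 2.867 mL; tryptone 7.264 g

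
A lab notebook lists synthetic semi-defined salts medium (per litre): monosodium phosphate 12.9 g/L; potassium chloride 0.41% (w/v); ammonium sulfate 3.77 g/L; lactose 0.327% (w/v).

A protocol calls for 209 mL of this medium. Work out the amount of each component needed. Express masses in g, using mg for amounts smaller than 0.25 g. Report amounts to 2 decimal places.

monosodium phosphate 2.70 g; potassium chloride 0.86 g; ammonium sulfate 0.79 g; lactose 0.68 g

Working volume: 209 mL = 0.209 L.
monosodium phosphate: 12.9 g/L × 0.209 L = 2.70 g
potassium chloride: 0.41 g per 100 mL × 209 mL ÷ 100 = 0.86 g
ammonium sulfate: 3.77 g/L × 0.209 L = 0.79 g
lactose: 0.327 g per 100 mL × 209 mL ÷ 100 = 0.68 g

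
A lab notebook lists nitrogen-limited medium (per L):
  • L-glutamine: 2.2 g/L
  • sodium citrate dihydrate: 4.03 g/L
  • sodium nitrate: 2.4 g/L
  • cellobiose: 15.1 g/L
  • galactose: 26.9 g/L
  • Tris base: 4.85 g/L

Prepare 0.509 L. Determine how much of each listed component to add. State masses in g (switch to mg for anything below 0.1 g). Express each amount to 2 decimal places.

Working volume: 0.509 L.
L-glutamine: 2.2 g/L × 0.509 L = 1.12 g
sodium citrate dihydrate: 4.03 g/L × 0.509 L = 2.05 g
sodium nitrate: 2.4 g/L × 0.509 L = 1.22 g
cellobiose: 15.1 g/L × 0.509 L = 7.69 g
galactose: 26.9 g/L × 0.509 L = 13.69 g
Tris base: 4.85 g/L × 0.509 L = 2.47 g

L-glutamine 1.12 g; sodium citrate dihydrate 2.05 g; sodium nitrate 1.22 g; cellobiose 7.69 g; galactose 13.69 g; Tris base 2.47 g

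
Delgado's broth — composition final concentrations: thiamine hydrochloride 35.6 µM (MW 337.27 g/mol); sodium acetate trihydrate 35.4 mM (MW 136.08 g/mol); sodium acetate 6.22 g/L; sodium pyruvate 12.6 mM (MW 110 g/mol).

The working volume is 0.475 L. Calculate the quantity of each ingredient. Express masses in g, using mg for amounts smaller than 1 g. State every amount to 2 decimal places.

thiamine hydrochloride 5.70 mg; sodium acetate trihydrate 2.29 g; sodium acetate 2.95 g; sodium pyruvate 658.35 mg

Working volume: 0.475 L.
thiamine hydrochloride: 35.6 µmol/L × 337.27 g/mol × 0.475 L ÷ 1000 = 5.70 mg
sodium acetate trihydrate: 35.4 mmol/L × 136.08 g/mol × 0.475 L ÷ 1000 = 2.29 g
sodium acetate: 6.22 g/L × 0.475 L = 2.95 g
sodium pyruvate: 12.6 mmol/L × 110 mg/mmol × 0.475 L = 658.35 mg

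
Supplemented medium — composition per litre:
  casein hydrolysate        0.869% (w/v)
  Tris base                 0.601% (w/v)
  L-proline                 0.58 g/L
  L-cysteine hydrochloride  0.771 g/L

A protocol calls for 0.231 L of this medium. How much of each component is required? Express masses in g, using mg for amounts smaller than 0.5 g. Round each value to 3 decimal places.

casein hydrolysate 2.007 g; Tris base 1.388 g; L-proline 133.980 mg; L-cysteine hydrochloride 178.101 mg

Working volume: 0.231 L.
casein hydrolysate: 0.869% w/v = 8.69 g/L → 8.69 × 0.231 L = 2.007 g
Tris base: 0.601 g per 100 mL × 231 mL ÷ 100 = 1.388 g
L-proline: 0.58 g/L × 0.231 L = 0.13398 g = 133.980 mg
L-cysteine hydrochloride: 0.771 g/L × 0.231 L = 0.178101 g = 178.101 mg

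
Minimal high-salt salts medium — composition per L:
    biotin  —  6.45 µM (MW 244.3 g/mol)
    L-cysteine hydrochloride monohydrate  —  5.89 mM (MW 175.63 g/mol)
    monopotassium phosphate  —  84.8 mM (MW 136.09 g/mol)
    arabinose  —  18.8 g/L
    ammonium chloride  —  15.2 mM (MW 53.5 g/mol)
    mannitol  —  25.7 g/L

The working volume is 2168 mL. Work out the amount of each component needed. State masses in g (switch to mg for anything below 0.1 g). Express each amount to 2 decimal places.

Scale factor relative to 1 L: 2.168.
biotin: 6.45 µmol/L × 244.3 g/mol × 2.168 L ÷ 1000 = 3.42 mg
L-cysteine hydrochloride monohydrate: 5.89 mmol/L × 175.63 g/mol × 2.168 L ÷ 1000 = 2.24 g
monopotassium phosphate: 84.8 mmol/L × 136.09 g/mol × 2.168 L ÷ 1000 = 25.02 g
arabinose: 18.8 g/L × 2.168 L = 40.76 g
ammonium chloride: 15.2 mmol/L × 53.5 g/mol × 2.168 L ÷ 1000 = 1.76 g
mannitol: 25.7 g/L × 2.168 L = 55.72 g

biotin 3.42 mg; L-cysteine hydrochloride monohydrate 2.24 g; monopotassium phosphate 25.02 g; arabinose 40.76 g; ammonium chloride 1.76 g; mannitol 55.72 g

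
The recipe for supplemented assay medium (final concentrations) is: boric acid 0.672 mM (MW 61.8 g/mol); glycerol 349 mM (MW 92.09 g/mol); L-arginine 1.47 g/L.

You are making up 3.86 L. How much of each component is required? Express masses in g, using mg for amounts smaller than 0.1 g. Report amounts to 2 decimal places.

boric acid 0.16 g; glycerol 124.06 g; L-arginine 5.67 g

Working volume: 3.86 L.
boric acid: 0.672 mmol/L × 61.8 g/mol × 3.86 L ÷ 1000 = 0.16 g
glycerol: 349 mmol/L × 92.09 g/mol × 3.86 L ÷ 1000 = 124.06 g
L-arginine: 1.47 g/L × 3.86 L = 5.67 g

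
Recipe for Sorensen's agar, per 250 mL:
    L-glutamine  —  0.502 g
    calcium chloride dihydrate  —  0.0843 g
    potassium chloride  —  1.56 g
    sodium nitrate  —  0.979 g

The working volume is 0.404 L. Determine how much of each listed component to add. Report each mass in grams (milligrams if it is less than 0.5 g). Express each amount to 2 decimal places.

Ratio of target to recipe volume: 404 / 250 = 1.616.
L-glutamine: 0.502 g × (404 mL / 250 mL) = 0.81 g
calcium chloride dihydrate: 0.0843 g × (404 mL / 250 mL) = 0.136229 g = 136.23 mg
potassium chloride: 1.56 g × (404 mL / 250 mL) = 2.52 g
sodium nitrate: 0.979 g × (404 mL / 250 mL) = 1.58 g

L-glutamine 0.81 g; calcium chloride dihydrate 136.23 mg; potassium chloride 2.52 g; sodium nitrate 1.58 g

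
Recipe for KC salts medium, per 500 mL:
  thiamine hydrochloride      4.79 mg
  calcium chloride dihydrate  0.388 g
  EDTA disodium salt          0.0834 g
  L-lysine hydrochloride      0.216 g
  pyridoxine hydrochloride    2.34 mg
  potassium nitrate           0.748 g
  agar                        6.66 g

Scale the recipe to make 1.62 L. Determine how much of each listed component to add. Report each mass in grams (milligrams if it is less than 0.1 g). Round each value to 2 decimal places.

Scale factor = 1620 mL / 500 mL = 3.24.
thiamine hydrochloride: 4.79 mg × (1620 mL / 500 mL) = 15.52 mg
calcium chloride dihydrate: 0.388 g × (1620 mL / 500 mL) = 1.26 g
EDTA disodium salt: 0.0834 g × (1620 mL / 500 mL) = 0.27 g
L-lysine hydrochloride: 0.216 g × (1620 mL / 500 mL) = 0.70 g
pyridoxine hydrochloride: 2.34 mg × (1620 mL / 500 mL) = 7.58 mg
potassium nitrate: 0.748 g × (1620 mL / 500 mL) = 2.42 g
agar: 6.66 g × (1620 mL / 500 mL) = 21.58 g

thiamine hydrochloride 15.52 mg; calcium chloride dihydrate 1.26 g; EDTA disodium salt 0.27 g; L-lysine hydrochloride 0.70 g; pyridoxine hydrochloride 7.58 mg; potassium nitrate 2.42 g; agar 21.58 g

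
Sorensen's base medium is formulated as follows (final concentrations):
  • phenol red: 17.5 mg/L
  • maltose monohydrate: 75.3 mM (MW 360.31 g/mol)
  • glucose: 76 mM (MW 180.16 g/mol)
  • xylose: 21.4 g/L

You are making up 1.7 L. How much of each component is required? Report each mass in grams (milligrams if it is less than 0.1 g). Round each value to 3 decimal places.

Working volume: 1.7 L.
phenol red: 17.5 mg/L × 1.7 L = 29.750 mg
maltose monohydrate: 75.3 mmol/L × 360.31 g/mol × 1.7 L ÷ 1000 = 46.123 g
glucose: 76 mmol/L × 180.16 g/mol × 1.7 L ÷ 1000 = 23.277 g
xylose: 21.4 g/L × 1.7 L = 36.380 g

phenol red 29.750 mg; maltose monohydrate 46.123 g; glucose 23.277 g; xylose 36.380 g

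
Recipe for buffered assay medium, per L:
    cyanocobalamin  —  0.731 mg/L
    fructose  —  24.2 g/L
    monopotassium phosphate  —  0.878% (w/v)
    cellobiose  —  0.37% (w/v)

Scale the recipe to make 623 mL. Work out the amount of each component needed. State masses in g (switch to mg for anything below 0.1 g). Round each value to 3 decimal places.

Target volume = 623 mL = 0.623 L.
cyanocobalamin: 0.731 mg/L × 0.623 L = 0.455 mg
fructose: 24.2 g/L × 0.623 L = 15.077 g
monopotassium phosphate: 0.878 g per 100 mL × 623 mL ÷ 100 = 5.470 g
cellobiose: 0.37% w/v = 3.7 g/L → 3.7 × 0.623 L = 2.305 g

cyanocobalamin 0.455 mg; fructose 15.077 g; monopotassium phosphate 5.470 g; cellobiose 2.305 g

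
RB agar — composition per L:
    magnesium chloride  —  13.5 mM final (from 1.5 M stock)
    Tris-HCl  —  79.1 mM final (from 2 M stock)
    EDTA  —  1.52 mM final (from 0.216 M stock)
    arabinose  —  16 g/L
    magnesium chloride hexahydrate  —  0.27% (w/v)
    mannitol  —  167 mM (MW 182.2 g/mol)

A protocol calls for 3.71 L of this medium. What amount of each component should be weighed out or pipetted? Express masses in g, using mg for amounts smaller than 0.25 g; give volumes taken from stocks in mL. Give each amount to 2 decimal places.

Scale factor relative to 1 L: 3.71.
magnesium chloride: dilute stock: 13.5 mM × 3710 mL ÷ 1500 mM = 33.39 mL
Tris-HCl: V = C2·V2/C1 = 79.1 mM × 3710 mL ÷ 2000 mM = 146.73 mL
EDTA: V = C2·V2/C1 = 1.52 mM × 3710 mL ÷ 216 mM = 26.11 mL
arabinose: 16 g/L × 3.71 L = 59.36 g
magnesium chloride hexahydrate: 0.27 g per 100 mL × 3710 mL ÷ 100 = 10.02 g
mannitol: 167 mmol/L × 182.2 g/mol × 3.71 L ÷ 1000 = 112.89 g

magnesium chloride 33.39 mL; Tris-HCl 146.73 mL; EDTA 26.11 mL; arabinose 59.36 g; magnesium chloride hexahydrate 10.02 g; mannitol 112.89 g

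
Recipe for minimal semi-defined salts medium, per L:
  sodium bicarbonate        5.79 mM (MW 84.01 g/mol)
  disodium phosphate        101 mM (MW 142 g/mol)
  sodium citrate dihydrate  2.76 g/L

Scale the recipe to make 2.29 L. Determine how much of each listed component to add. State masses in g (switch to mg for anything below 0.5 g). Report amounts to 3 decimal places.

sodium bicarbonate 1.114 g; disodium phosphate 32.843 g; sodium citrate dihydrate 6.320 g

Working volume: 2.29 L.
sodium bicarbonate: 5.79 mmol/L × 84.01 g/mol × 2.29 L ÷ 1000 = 1.114 g
disodium phosphate: 101 mmol/L × 142 g/mol × 2.29 L ÷ 1000 = 32.843 g
sodium citrate dihydrate: 2.76 g/L × 2.29 L = 6.320 g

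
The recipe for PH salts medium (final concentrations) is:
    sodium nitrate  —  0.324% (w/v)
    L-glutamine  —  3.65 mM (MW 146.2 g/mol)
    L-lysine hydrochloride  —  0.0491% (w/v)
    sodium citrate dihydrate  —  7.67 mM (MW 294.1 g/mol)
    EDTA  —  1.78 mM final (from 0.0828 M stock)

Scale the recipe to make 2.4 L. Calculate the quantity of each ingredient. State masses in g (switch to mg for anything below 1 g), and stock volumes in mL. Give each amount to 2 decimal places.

sodium nitrate 7.78 g; L-glutamine 1.28 g; L-lysine hydrochloride 1.18 g; sodium citrate dihydrate 5.41 g; EDTA 51.59 mL

Scale factor relative to 1 L: 2.4.
sodium nitrate: 0.324% w/v = 3.24 g/L → 3.24 × 2.4 L = 7.78 g
L-glutamine: 3.65 mmol/L × 146.2 g/mol × 2.4 L ÷ 1000 = 1.28 g
L-lysine hydrochloride: 0.0491 g per 100 mL × 2400 mL ÷ 100 = 1.18 g
sodium citrate dihydrate: 7.67 mmol/L × 294.1 g/mol × 2.4 L ÷ 1000 = 5.41 g
EDTA: dilute stock: 1.78 mM × 2400 mL ÷ 82.8 mM = 51.59 mL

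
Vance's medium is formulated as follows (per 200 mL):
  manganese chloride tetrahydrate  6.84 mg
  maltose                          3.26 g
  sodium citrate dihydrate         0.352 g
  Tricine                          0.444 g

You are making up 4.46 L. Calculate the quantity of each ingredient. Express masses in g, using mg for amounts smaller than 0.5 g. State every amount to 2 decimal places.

manganese chloride tetrahydrate 152.53 mg; maltose 72.70 g; sodium citrate dihydrate 7.85 g; Tricine 9.90 g

Ratio of target to recipe volume: 4460 / 200 = 22.3.
manganese chloride tetrahydrate: 6.84 mg × (4460 mL / 200 mL) = 152.53 mg
maltose: 3.26 g × (4460 mL / 200 mL) = 72.70 g
sodium citrate dihydrate: 0.352 g × (4460 mL / 200 mL) = 7.85 g
Tricine: 0.444 g × (4460 mL / 200 mL) = 9.90 g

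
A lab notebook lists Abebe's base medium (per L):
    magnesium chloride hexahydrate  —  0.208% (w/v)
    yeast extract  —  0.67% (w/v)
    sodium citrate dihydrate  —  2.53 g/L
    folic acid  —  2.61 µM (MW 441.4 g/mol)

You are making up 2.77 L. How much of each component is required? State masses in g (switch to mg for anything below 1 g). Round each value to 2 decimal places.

Scale factor relative to 1 L: 2.77.
magnesium chloride hexahydrate: 0.208 g per 100 mL × 2770 mL ÷ 100 = 5.76 g
yeast extract: 0.67 g per 100 mL × 2770 mL ÷ 100 = 18.56 g
sodium citrate dihydrate: 2.53 g/L × 2.77 L = 7.01 g
folic acid: 2.61 µmol/L × 441.4 g/mol × 2.77 L ÷ 1000 = 3.19 mg

magnesium chloride hexahydrate 5.76 g; yeast extract 18.56 g; sodium citrate dihydrate 7.01 g; folic acid 3.19 mg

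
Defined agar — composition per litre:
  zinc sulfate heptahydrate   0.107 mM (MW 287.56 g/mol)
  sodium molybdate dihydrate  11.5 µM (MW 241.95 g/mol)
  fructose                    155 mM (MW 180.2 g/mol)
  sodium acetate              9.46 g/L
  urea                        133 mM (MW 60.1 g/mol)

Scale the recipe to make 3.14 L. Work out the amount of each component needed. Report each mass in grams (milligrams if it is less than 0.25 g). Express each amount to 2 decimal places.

zinc sulfate heptahydrate 96.61 mg; sodium molybdate dihydrate 8.74 mg; fructose 87.70 g; sodium acetate 29.70 g; urea 25.10 g

Working volume: 3.14 L.
zinc sulfate heptahydrate: 0.107 mmol/L × 287.56 mg/mmol × 3.14 L = 96.61 mg
sodium molybdate dihydrate: 11.5 µmol/L × 241.95 g/mol × 3.14 L ÷ 1000 = 8.74 mg
fructose: 155 mmol/L × 180.2 g/mol × 3.14 L ÷ 1000 = 87.70 g
sodium acetate: 9.46 g/L × 3.14 L = 29.70 g
urea: 133 mmol/L × 60.1 g/mol × 3.14 L ÷ 1000 = 25.10 g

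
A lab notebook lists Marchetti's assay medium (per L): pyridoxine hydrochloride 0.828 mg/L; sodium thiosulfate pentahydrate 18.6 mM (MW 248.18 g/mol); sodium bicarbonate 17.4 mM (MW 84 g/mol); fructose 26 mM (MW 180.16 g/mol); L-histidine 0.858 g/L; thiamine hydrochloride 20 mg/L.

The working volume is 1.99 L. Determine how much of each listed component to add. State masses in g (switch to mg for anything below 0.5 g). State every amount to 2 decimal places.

pyridoxine hydrochloride 1.65 mg; sodium thiosulfate pentahydrate 9.19 g; sodium bicarbonate 2.91 g; fructose 9.32 g; L-histidine 1.71 g; thiamine hydrochloride 39.80 mg

Scale factor relative to 1 L: 1.99.
pyridoxine hydrochloride: 0.828 mg/L × 1.99 L = 1.65 mg
sodium thiosulfate pentahydrate: 18.6 mmol/L × 248.18 g/mol × 1.99 L ÷ 1000 = 9.19 g
sodium bicarbonate: 17.4 mmol/L × 84 g/mol × 1.99 L ÷ 1000 = 2.91 g
fructose: 26 mmol/L × 180.16 g/mol × 1.99 L ÷ 1000 = 9.32 g
L-histidine: 0.858 g/L × 1.99 L = 1.71 g
thiamine hydrochloride: 20 mg/L × 1.99 L = 39.80 mg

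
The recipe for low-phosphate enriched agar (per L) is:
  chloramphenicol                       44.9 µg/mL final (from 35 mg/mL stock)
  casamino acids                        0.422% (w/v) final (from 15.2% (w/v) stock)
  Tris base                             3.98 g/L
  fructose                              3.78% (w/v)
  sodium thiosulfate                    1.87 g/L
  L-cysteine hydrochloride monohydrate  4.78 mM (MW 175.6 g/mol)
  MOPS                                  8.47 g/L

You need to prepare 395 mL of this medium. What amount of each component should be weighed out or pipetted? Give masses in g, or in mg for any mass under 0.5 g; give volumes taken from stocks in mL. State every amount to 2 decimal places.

chloramphenicol 0.51 mL; casamino acids 10.97 mL; Tris base 1.57 g; fructose 14.93 g; sodium thiosulfate 0.74 g; L-cysteine hydrochloride monohydrate 331.55 mg; MOPS 3.35 g

Working volume: 395 mL = 0.395 L.
chloramphenicol: dilute stock: 44.9 µg/mL × 395 mL ÷ 35000 µg/mL = 0.51 mL
casamino acids: V = C2·V2/C1 = 0.422% ÷ 15.2% × 395 mL = 10.97 mL
Tris base: 3.98 g/L × 0.395 L = 1.57 g
fructose: 3.78% w/v = 37.8 g/L → 37.8 × 0.395 L = 14.93 g
sodium thiosulfate: 1.87 g/L × 0.395 L = 0.74 g
L-cysteine hydrochloride monohydrate: 4.78 mmol/L × 175.6 mg/mmol × 0.395 L = 331.55 mg
MOPS: 8.47 g/L × 0.395 L = 3.35 g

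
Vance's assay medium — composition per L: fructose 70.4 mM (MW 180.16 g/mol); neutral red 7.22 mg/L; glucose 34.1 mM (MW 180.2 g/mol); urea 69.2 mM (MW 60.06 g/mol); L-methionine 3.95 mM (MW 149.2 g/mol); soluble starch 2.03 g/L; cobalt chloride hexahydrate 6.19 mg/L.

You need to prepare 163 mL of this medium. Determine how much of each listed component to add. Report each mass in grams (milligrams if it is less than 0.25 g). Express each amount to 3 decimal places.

fructose 2.067 g; neutral red 1.177 mg; glucose 1.002 g; urea 0.677 g; L-methionine 96.062 mg; soluble starch 0.331 g; cobalt chloride hexahydrate 1.009 mg

Scale factor relative to 1 L: 0.163.
fructose: 70.4 mmol/L × 180.16 g/mol × 0.163 L ÷ 1000 = 2.067 g
neutral red: 7.22 mg/L × 0.163 L = 1.177 mg
glucose: 34.1 mmol/L × 180.2 g/mol × 0.163 L ÷ 1000 = 1.002 g
urea: 69.2 mmol/L × 60.06 g/mol × 0.163 L ÷ 1000 = 0.677 g
L-methionine: 3.95 mmol/L × 149.2 mg/mmol × 0.163 L = 96.062 mg
soluble starch: 2.03 g/L × 0.163 L = 0.331 g
cobalt chloride hexahydrate: 6.19 mg/L × 0.163 L = 1.009 mg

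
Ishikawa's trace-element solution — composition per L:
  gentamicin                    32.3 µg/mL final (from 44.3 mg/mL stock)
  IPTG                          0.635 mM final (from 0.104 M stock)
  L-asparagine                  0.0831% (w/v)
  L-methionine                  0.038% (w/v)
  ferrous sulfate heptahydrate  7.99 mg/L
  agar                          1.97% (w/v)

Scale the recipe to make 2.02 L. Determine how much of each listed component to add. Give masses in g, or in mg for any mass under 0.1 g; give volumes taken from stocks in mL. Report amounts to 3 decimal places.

gentamicin 1.473 mL; IPTG 12.334 mL; L-asparagine 1.679 g; L-methionine 0.768 g; ferrous sulfate heptahydrate 16.140 mg; agar 39.794 g

Scale factor relative to 1 L: 2.02.
gentamicin: dilute stock: 32.3 µg/mL × 2020 mL ÷ 44300 µg/mL = 1.473 mL
IPTG: dilute stock: 0.635 mM × 2020 mL ÷ 104 mM = 12.334 mL
L-asparagine: 0.0831% w/v = 0.831 g/L → 0.831 × 2.02 L = 1.679 g
L-methionine: 0.038 g per 100 mL × 2020 mL ÷ 100 = 0.768 g
ferrous sulfate heptahydrate: 7.99 mg/L × 2.02 L = 16.140 mg
agar: 1.97 g per 100 mL × 2020 mL ÷ 100 = 39.794 g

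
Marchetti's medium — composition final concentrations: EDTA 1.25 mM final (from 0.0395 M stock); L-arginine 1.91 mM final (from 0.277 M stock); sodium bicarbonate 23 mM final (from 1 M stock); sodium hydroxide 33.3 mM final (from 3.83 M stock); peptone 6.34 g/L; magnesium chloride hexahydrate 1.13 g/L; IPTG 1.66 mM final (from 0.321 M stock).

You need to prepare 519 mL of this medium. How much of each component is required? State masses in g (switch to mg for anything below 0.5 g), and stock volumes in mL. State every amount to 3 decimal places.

Scale factor relative to 1 L: 0.519.
EDTA: dilute stock: 1.25 mM × 519 mL ÷ 39.5 mM = 16.424 mL
L-arginine: C1V1 = C2V2 → 1.91 mM × 519 mL ÷ 277 mM = 3.579 mL
sodium bicarbonate: C1V1 = C2V2 → 23 mM × 519 mL ÷ 1000 mM = 11.937 mL
sodium hydroxide: dilute stock: 33.3 mM × 519 mL ÷ 3830 mM = 4.512 mL
peptone: 6.34 g/L × 0.519 L = 3.290 g
magnesium chloride hexahydrate: 1.13 g/L × 0.519 L = 0.586 g
IPTG: C1V1 = C2V2 → 1.66 mM × 519 mL ÷ 321 mM = 2.684 mL

EDTA 16.424 mL; L-arginine 3.579 mL; sodium bicarbonate 11.937 mL; sodium hydroxide 4.512 mL; peptone 3.290 g; magnesium chloride hexahydrate 0.586 g; IPTG 2.684 mL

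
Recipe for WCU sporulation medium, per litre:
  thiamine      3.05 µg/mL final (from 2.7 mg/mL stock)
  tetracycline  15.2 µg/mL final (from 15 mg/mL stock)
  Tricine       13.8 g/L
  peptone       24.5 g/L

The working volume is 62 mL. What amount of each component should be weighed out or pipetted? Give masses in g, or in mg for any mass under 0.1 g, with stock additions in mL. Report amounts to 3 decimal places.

Working volume: 62 mL = 0.062 L.
thiamine: dilute stock: 3.05 µg/mL × 62 mL ÷ 2700 µg/mL = 0.070 mL
tetracycline: C1V1 = C2V2 → 15.2 µg/mL × 62 mL ÷ 15000 µg/mL = 0.063 mL
Tricine: 13.8 g/L × 0.062 L = 0.856 g
peptone: 24.5 g/L × 0.062 L = 1.519 g

thiamine 0.070 mL; tetracycline 0.063 mL; Tricine 0.856 g; peptone 1.519 g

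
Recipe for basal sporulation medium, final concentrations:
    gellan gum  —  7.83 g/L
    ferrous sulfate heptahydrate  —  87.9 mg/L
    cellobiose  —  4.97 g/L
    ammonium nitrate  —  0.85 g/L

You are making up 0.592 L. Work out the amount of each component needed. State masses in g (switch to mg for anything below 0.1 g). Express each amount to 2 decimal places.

gellan gum 4.64 g; ferrous sulfate heptahydrate 52.04 mg; cellobiose 2.94 g; ammonium nitrate 0.50 g

Scale factor relative to 1 L: 0.592.
gellan gum: 7.83 g/L × 0.592 L = 4.64 g
ferrous sulfate heptahydrate: 87.9 mg/L × 0.592 L = 52.04 mg
cellobiose: 4.97 g/L × 0.592 L = 2.94 g
ammonium nitrate: 0.85 g/L × 0.592 L = 0.50 g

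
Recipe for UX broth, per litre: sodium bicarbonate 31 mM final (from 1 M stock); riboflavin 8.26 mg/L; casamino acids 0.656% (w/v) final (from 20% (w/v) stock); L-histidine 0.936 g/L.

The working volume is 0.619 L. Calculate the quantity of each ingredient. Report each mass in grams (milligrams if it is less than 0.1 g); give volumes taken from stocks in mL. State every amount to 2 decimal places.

Working volume: 0.619 L.
sodium bicarbonate: C1V1 = C2V2 → 31 mM × 619 mL ÷ 1000 mM = 19.19 mL
riboflavin: 8.26 mg/L × 0.619 L = 5.11 mg
casamino acids: C1V1 = C2V2 → 0.656% ÷ 20% × 619 mL = 20.30 mL
L-histidine: 0.936 g/L × 0.619 L = 0.58 g

sodium bicarbonate 19.19 mL; riboflavin 5.11 mg; casamino acids 20.30 mL; L-histidine 0.58 g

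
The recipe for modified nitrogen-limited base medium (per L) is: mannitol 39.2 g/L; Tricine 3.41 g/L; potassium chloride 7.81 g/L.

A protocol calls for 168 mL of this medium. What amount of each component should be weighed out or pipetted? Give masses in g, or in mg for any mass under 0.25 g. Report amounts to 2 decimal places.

Target volume = 168 mL = 0.168 L.
mannitol: 39.2 g/L × 0.168 L = 6.59 g
Tricine: 3.41 g/L × 0.168 L = 0.57 g
potassium chloride: 7.81 g/L × 0.168 L = 1.31 g

mannitol 6.59 g; Tricine 0.57 g; potassium chloride 1.31 g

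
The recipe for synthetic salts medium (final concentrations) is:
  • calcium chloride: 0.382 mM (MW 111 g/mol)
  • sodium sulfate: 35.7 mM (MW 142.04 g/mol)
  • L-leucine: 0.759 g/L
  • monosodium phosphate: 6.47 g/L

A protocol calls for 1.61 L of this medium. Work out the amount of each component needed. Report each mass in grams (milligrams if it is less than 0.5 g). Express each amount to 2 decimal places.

calcium chloride 68.27 mg; sodium sulfate 8.16 g; L-leucine 1.22 g; monosodium phosphate 10.42 g

Scale factor relative to 1 L: 1.61.
calcium chloride: 0.382 mmol/L × 111 mg/mmol × 1.61 L = 68.27 mg
sodium sulfate: 35.7 mmol/L × 142.04 g/mol × 1.61 L ÷ 1000 = 8.16 g
L-leucine: 0.759 g/L × 1.61 L = 1.22 g
monosodium phosphate: 6.47 g/L × 1.61 L = 10.42 g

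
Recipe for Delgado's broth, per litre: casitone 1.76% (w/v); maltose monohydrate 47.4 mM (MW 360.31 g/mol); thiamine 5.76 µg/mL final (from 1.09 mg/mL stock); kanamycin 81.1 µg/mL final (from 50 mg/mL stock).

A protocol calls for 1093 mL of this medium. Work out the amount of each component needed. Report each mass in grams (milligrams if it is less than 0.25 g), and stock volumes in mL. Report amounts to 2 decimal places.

Scale factor relative to 1 L: 1.093.
casitone: 1.76 g per 100 mL × 1093 mL ÷ 100 = 19.24 g
maltose monohydrate: 47.4 mmol/L × 360.31 g/mol × 1.093 L ÷ 1000 = 18.67 g
thiamine: dilute stock: 5.76 µg/mL × 1093 mL ÷ 1090 µg/mL = 5.78 mL
kanamycin: C1V1 = C2V2 → 81.1 µg/mL × 1093 mL ÷ 50000 µg/mL = 1.77 mL

casitone 19.24 g; maltose monohydrate 18.67 g; thiamine 5.78 mL; kanamycin 1.77 mL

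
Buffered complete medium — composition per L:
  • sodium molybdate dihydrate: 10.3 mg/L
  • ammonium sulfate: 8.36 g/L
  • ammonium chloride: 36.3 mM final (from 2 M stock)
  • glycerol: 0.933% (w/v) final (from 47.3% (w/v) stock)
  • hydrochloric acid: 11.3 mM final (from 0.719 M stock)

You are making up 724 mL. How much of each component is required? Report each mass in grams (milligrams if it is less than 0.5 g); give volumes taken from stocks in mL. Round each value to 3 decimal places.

Target volume = 724 mL = 0.724 L.
sodium molybdate dihydrate: 10.3 mg/L × 0.724 L = 7.457 mg
ammonium sulfate: 8.36 g/L × 0.724 L = 6.053 g
ammonium chloride: C1V1 = C2V2 → 36.3 mM × 724 mL ÷ 2000 mM = 13.141 mL
glycerol: C1V1 = C2V2 → 0.933% ÷ 47.3% × 724 mL = 14.281 mL
hydrochloric acid: C1V1 = C2V2 → 11.3 mM × 724 mL ÷ 719 mM = 11.379 mL

sodium molybdate dihydrate 7.457 mg; ammonium sulfate 6.053 g; ammonium chloride 13.141 mL; glycerol 14.281 mL; hydrochloric acid 11.379 mL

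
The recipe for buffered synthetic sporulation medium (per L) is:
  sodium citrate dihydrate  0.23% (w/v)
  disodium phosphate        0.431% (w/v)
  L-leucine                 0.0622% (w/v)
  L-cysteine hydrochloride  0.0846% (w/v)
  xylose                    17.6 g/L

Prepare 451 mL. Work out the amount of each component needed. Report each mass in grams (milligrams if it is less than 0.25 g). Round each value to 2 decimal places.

sodium citrate dihydrate 1.04 g; disodium phosphate 1.94 g; L-leucine 0.28 g; L-cysteine hydrochloride 0.38 g; xylose 7.94 g

Working volume: 451 mL = 0.451 L.
sodium citrate dihydrate: 0.23 g per 100 mL × 451 mL ÷ 100 = 1.04 g
disodium phosphate: 0.431 g per 100 mL × 451 mL ÷ 100 = 1.94 g
L-leucine: 0.0622 g per 100 mL × 451 mL ÷ 100 = 0.28 g
L-cysteine hydrochloride: 0.0846 g per 100 mL × 451 mL ÷ 100 = 0.38 g
xylose: 17.6 g/L × 0.451 L = 7.94 g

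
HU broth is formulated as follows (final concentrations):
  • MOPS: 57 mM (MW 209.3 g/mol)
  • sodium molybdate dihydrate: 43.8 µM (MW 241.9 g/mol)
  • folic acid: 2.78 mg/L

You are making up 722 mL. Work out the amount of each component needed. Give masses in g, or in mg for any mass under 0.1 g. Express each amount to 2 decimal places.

Target volume = 722 mL = 0.722 L.
MOPS: 57 mmol/L × 209.3 g/mol × 0.722 L ÷ 1000 = 8.61 g
sodium molybdate dihydrate: 43.8 µmol/L × 241.9 g/mol × 0.722 L ÷ 1000 = 7.65 mg
folic acid: 2.78 mg/L × 0.722 L = 2.01 mg

MOPS 8.61 g; sodium molybdate dihydrate 7.65 mg; folic acid 2.01 mg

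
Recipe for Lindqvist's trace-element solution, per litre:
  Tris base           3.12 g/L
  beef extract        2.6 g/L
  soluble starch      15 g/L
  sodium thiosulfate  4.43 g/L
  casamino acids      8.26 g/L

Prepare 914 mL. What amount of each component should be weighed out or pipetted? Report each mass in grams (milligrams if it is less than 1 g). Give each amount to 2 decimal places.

Tris base 2.85 g; beef extract 2.38 g; soluble starch 13.71 g; sodium thiosulfate 4.05 g; casamino acids 7.55 g

Working volume: 914 mL = 0.914 L.
Tris base: 3.12 g/L × 0.914 L = 2.85 g
beef extract: 2.6 g/L × 0.914 L = 2.38 g
soluble starch: 15 g/L × 0.914 L = 13.71 g
sodium thiosulfate: 4.43 g/L × 0.914 L = 4.05 g
casamino acids: 8.26 g/L × 0.914 L = 7.55 g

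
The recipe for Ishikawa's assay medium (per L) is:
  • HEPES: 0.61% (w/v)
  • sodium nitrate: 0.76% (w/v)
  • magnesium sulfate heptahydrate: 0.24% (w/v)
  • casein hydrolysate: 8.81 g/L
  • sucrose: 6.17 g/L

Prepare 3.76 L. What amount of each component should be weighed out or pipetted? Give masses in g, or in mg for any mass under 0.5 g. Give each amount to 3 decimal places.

HEPES 22.936 g; sodium nitrate 28.576 g; magnesium sulfate heptahydrate 9.024 g; casein hydrolysate 33.126 g; sucrose 23.199 g

Scale factor relative to 1 L: 3.76.
HEPES: 0.61% w/v = 6.1 g/L → 6.1 × 3.76 L = 22.936 g
sodium nitrate: 0.76% w/v = 7.6 g/L → 7.6 × 3.76 L = 28.576 g
magnesium sulfate heptahydrate: 0.24 g per 100 mL × 3760 mL ÷ 100 = 9.024 g
casein hydrolysate: 8.81 g/L × 3.76 L = 33.126 g
sucrose: 6.17 g/L × 3.76 L = 23.199 g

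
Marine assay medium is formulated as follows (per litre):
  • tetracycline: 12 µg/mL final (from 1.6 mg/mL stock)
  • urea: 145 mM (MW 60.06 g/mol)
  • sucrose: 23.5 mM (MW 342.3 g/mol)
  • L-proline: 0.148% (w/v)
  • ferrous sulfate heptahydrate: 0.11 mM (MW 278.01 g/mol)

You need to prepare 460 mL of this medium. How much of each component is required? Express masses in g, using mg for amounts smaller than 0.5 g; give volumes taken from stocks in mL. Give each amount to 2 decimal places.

Scale factor relative to 1 L: 0.46.
tetracycline: dilute stock: 12 µg/mL × 460 mL ÷ 1600 µg/mL = 3.45 mL
urea: 145 mmol/L × 60.06 g/mol × 0.46 L ÷ 1000 = 4.01 g
sucrose: 23.5 mmol/L × 342.3 g/mol × 0.46 L ÷ 1000 = 3.70 g
L-proline: 0.148% w/v = 1.48 g/L → 1.48 × 0.46 L = 0.68 g
ferrous sulfate heptahydrate: 0.11 mmol/L × 278.01 mg/mmol × 0.46 L = 14.07 mg

tetracycline 3.45 mL; urea 4.01 g; sucrose 3.70 g; L-proline 0.68 g; ferrous sulfate heptahydrate 14.07 mg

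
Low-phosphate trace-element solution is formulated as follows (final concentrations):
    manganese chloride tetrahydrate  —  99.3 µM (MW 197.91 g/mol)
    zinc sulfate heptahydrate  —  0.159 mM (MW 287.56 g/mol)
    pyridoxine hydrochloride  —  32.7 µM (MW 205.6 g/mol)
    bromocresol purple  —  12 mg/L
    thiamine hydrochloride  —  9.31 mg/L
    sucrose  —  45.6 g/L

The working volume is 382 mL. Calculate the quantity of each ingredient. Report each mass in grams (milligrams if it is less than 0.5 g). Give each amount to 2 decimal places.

manganese chloride tetrahydrate 7.51 mg; zinc sulfate heptahydrate 17.47 mg; pyridoxine hydrochloride 2.57 mg; bromocresol purple 4.58 mg; thiamine hydrochloride 3.56 mg; sucrose 17.42 g

Scale factor relative to 1 L: 0.382.
manganese chloride tetrahydrate: 99.3 µmol/L × 197.91 g/mol × 0.382 L ÷ 1000 = 7.51 mg
zinc sulfate heptahydrate: 0.159 mmol/L × 287.56 mg/mmol × 0.382 L = 17.47 mg
pyridoxine hydrochloride: 32.7 µmol/L × 205.6 g/mol × 0.382 L ÷ 1000 = 2.57 mg
bromocresol purple: 12 mg/L × 0.382 L = 4.58 mg
thiamine hydrochloride: 9.31 mg/L × 0.382 L = 3.56 mg
sucrose: 45.6 g/L × 0.382 L = 17.42 g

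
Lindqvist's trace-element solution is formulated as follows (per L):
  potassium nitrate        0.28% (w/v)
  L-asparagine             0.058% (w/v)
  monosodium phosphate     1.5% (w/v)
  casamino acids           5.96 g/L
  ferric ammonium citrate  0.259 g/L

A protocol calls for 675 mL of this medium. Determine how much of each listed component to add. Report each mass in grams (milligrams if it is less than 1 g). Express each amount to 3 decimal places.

potassium nitrate 1.890 g; L-asparagine 391.500 mg; monosodium phosphate 10.125 g; casamino acids 4.023 g; ferric ammonium citrate 174.825 mg

Working volume: 675 mL = 0.675 L.
potassium nitrate: 0.28 g per 100 mL × 675 mL ÷ 100 = 1.890 g
L-asparagine: 0.058 g per 100 mL × 675 mL ÷ 100 = 0.3915 g = 391.500 mg
monosodium phosphate: 1.5% w/v = 15 g/L → 15 × 0.675 L = 10.125 g
casamino acids: 5.96 g/L × 0.675 L = 4.023 g
ferric ammonium citrate: 0.259 g/L × 0.675 L = 0.174825 g = 174.825 mg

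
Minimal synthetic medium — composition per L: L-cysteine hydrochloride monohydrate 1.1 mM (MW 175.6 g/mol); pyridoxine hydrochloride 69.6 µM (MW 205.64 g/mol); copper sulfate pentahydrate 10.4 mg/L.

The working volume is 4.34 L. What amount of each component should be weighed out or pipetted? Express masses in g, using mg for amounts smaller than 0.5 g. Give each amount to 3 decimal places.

L-cysteine hydrochloride monohydrate 0.838 g; pyridoxine hydrochloride 62.116 mg; copper sulfate pentahydrate 45.136 mg

Working volume: 4.34 L.
L-cysteine hydrochloride monohydrate: 1.1 mmol/L × 175.6 g/mol × 4.34 L ÷ 1000 = 0.838 g
pyridoxine hydrochloride: 69.6 µmol/L × 205.64 g/mol × 4.34 L ÷ 1000 = 62.116 mg
copper sulfate pentahydrate: 10.4 mg/L × 4.34 L = 45.136 mg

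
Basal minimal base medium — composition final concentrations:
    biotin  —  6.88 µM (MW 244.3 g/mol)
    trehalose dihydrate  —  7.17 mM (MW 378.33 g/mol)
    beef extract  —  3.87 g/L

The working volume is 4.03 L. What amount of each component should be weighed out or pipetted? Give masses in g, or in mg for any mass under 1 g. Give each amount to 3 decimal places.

Working volume: 4.03 L.
biotin: 6.88 µmol/L × 244.3 g/mol × 4.03 L ÷ 1000 = 6.774 mg
trehalose dihydrate: 7.17 mmol/L × 378.33 g/mol × 4.03 L ÷ 1000 = 10.932 g
beef extract: 3.87 g/L × 4.03 L = 15.596 g

biotin 6.774 mg; trehalose dihydrate 10.932 g; beef extract 15.596 g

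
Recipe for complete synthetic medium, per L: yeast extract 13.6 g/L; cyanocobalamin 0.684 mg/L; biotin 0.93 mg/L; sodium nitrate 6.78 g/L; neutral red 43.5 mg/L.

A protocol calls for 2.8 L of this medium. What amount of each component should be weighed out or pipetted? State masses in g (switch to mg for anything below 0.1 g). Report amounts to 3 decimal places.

Working volume: 2.8 L.
yeast extract: 13.6 g/L × 2.8 L = 38.080 g
cyanocobalamin: 0.684 mg/L × 2.8 L = 1.915 mg
biotin: 0.93 mg/L × 2.8 L = 2.604 mg
sodium nitrate: 6.78 g/L × 2.8 L = 18.984 g
neutral red: 43.5 mg/L × 2.8 L = 121.8 mg = 0.122 g

yeast extract 38.080 g; cyanocobalamin 1.915 mg; biotin 2.604 mg; sodium nitrate 18.984 g; neutral red 0.122 g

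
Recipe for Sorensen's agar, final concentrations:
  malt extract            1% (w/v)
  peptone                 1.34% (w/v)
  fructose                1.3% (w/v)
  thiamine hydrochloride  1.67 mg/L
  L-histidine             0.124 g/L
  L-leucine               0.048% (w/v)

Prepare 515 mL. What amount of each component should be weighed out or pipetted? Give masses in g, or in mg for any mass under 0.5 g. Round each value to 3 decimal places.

malt extract 5.150 g; peptone 6.901 g; fructose 6.695 g; thiamine hydrochloride 0.860 mg; L-histidine 63.860 mg; L-leucine 247.200 mg

Target volume = 515 mL = 0.515 L.
malt extract: 1 g per 100 mL × 515 mL ÷ 100 = 5.150 g
peptone: 1.34 g per 100 mL × 515 mL ÷ 100 = 6.901 g
fructose: 1.3 g per 100 mL × 515 mL ÷ 100 = 6.695 g
thiamine hydrochloride: 1.67 mg/L × 0.515 L = 0.860 mg
L-histidine: 0.124 g/L × 0.515 L = 0.06386 g = 63.860 mg
L-leucine: 0.048 g per 100 mL × 515 mL ÷ 100 = 0.2472 g = 247.200 mg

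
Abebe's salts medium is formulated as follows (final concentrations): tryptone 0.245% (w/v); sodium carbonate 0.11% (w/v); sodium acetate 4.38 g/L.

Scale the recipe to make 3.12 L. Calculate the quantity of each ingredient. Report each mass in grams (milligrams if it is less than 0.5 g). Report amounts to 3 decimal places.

Working volume: 3.12 L.
tryptone: 0.245 g per 100 mL × 3120 mL ÷ 100 = 7.644 g
sodium carbonate: 0.11% w/v = 1.1 g/L → 1.1 × 3.12 L = 3.432 g
sodium acetate: 4.38 g/L × 3.12 L = 13.666 g

tryptone 7.644 g; sodium carbonate 3.432 g; sodium acetate 13.666 g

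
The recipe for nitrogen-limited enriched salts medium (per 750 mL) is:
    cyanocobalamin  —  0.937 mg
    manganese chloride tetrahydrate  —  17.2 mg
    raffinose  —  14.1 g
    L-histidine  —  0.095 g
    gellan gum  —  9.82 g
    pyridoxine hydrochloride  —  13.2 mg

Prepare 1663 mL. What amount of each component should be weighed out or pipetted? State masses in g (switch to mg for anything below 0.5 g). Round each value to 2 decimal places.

Scale factor = 1663 mL / 750 mL = 2.21733.
cyanocobalamin: 0.937 mg × (1663 mL / 750 mL) = 2.08 mg
manganese chloride tetrahydrate: 17.2 mg × (1663 mL / 750 mL) = 38.14 mg
raffinose: 14.1 g × (1663 mL / 750 mL) = 31.26 g
L-histidine: 0.095 g × (1663 mL / 750 mL) = 0.210647 g = 210.65 mg
gellan gum: 9.82 g × (1663 mL / 750 mL) = 21.77 g
pyridoxine hydrochloride: 13.2 mg × (1663 mL / 750 mL) = 29.27 mg

cyanocobalamin 2.08 mg; manganese chloride tetrahydrate 38.14 mg; raffinose 31.26 g; L-histidine 210.65 mg; gellan gum 21.77 g; pyridoxine hydrochloride 29.27 mg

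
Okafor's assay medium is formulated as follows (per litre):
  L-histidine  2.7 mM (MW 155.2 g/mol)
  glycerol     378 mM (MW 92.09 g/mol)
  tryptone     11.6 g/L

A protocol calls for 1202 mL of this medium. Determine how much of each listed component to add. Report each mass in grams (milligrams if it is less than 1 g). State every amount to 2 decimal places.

Target volume = 1202 mL = 1.202 L.
L-histidine: 2.7 mmol/L × 155.2 mg/mmol × 1.202 L = 503.69 mg
glycerol: 378 mmol/L × 92.09 g/mol × 1.202 L ÷ 1000 = 41.84 g
tryptone: 11.6 g/L × 1.202 L = 13.94 g

L-histidine 503.69 mg; glycerol 41.84 g; tryptone 13.94 g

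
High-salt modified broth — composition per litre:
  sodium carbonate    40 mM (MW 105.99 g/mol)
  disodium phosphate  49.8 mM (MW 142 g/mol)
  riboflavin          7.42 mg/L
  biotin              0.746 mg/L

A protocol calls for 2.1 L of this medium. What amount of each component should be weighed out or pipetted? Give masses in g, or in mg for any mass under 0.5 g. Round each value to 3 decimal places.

sodium carbonate 8.903 g; disodium phosphate 14.850 g; riboflavin 15.582 mg; biotin 1.567 mg

Scale factor relative to 1 L: 2.1.
sodium carbonate: 40 mmol/L × 105.99 g/mol × 2.1 L ÷ 1000 = 8.903 g
disodium phosphate: 49.8 mmol/L × 142 g/mol × 2.1 L ÷ 1000 = 14.850 g
riboflavin: 7.42 mg/L × 2.1 L = 15.582 mg
biotin: 0.746 mg/L × 2.1 L = 1.567 mg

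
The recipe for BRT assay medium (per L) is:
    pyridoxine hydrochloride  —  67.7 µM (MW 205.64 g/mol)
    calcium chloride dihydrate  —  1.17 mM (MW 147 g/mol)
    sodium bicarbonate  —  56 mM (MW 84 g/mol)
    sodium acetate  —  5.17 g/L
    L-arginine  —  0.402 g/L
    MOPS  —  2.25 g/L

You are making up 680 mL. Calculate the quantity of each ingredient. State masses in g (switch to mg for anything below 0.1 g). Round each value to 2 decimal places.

pyridoxine hydrochloride 9.47 mg; calcium chloride dihydrate 0.12 g; sodium bicarbonate 3.20 g; sodium acetate 3.52 g; L-arginine 0.27 g; MOPS 1.53 g

Scale factor relative to 1 L: 0.68.
pyridoxine hydrochloride: 67.7 µmol/L × 205.64 g/mol × 0.68 L ÷ 1000 = 9.47 mg
calcium chloride dihydrate: 1.17 mmol/L × 147 g/mol × 0.68 L ÷ 1000 = 0.12 g
sodium bicarbonate: 56 mmol/L × 84 g/mol × 0.68 L ÷ 1000 = 3.20 g
sodium acetate: 5.17 g/L × 0.68 L = 3.52 g
L-arginine: 0.402 g/L × 0.68 L = 0.27 g
MOPS: 2.25 g/L × 0.68 L = 1.53 g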